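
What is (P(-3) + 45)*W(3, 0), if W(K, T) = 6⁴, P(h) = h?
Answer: 54432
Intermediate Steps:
W(K, T) = 1296
(P(-3) + 45)*W(3, 0) = (-3 + 45)*1296 = 42*1296 = 54432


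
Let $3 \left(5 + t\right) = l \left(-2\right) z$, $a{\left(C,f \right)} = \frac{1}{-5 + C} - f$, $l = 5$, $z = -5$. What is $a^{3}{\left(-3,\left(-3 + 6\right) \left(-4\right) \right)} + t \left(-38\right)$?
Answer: $\frac{1891165}{1536} \approx 1231.2$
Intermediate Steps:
$t = \frac{35}{3}$ ($t = -5 + \frac{5 \left(-2\right) \left(-5\right)}{3} = -5 + \frac{\left(-10\right) \left(-5\right)}{3} = -5 + \frac{1}{3} \cdot 50 = -5 + \frac{50}{3} = \frac{35}{3} \approx 11.667$)
$a^{3}{\left(-3,\left(-3 + 6\right) \left(-4\right) \right)} + t \left(-38\right) = \left(\frac{1 + 5 \left(-3 + 6\right) \left(-4\right) - - 3 \left(-3 + 6\right) \left(-4\right)}{-5 - 3}\right)^{3} + \frac{35}{3} \left(-38\right) = \left(\frac{1 + 5 \cdot 3 \left(-4\right) - - 3 \cdot 3 \left(-4\right)}{-8}\right)^{3} - \frac{1330}{3} = \left(- \frac{1 + 5 \left(-12\right) - \left(-3\right) \left(-12\right)}{8}\right)^{3} - \frac{1330}{3} = \left(- \frac{1 - 60 - 36}{8}\right)^{3} - \frac{1330}{3} = \left(\left(- \frac{1}{8}\right) \left(-95\right)\right)^{3} - \frac{1330}{3} = \left(\frac{95}{8}\right)^{3} - \frac{1330}{3} = \frac{857375}{512} - \frac{1330}{3} = \frac{1891165}{1536}$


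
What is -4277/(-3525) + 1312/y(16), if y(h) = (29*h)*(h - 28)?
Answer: 4253/4350 ≈ 0.97770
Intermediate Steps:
y(h) = 29*h*(-28 + h) (y(h) = (29*h)*(-28 + h) = 29*h*(-28 + h))
-4277/(-3525) + 1312/y(16) = -4277/(-3525) + 1312/((29*16*(-28 + 16))) = -4277*(-1/3525) + 1312/((29*16*(-12))) = 91/75 + 1312/(-5568) = 91/75 + 1312*(-1/5568) = 91/75 - 41/174 = 4253/4350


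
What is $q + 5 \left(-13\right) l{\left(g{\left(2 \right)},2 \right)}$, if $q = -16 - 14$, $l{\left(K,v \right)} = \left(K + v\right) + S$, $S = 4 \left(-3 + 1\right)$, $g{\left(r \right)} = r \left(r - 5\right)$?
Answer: $750$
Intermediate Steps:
$g{\left(r \right)} = r \left(-5 + r\right)$
$S = -8$ ($S = 4 \left(-2\right) = -8$)
$l{\left(K,v \right)} = -8 + K + v$ ($l{\left(K,v \right)} = \left(K + v\right) - 8 = -8 + K + v$)
$q = -30$
$q + 5 \left(-13\right) l{\left(g{\left(2 \right)},2 \right)} = -30 + 5 \left(-13\right) \left(-8 + 2 \left(-5 + 2\right) + 2\right) = -30 - 65 \left(-8 + 2 \left(-3\right) + 2\right) = -30 - 65 \left(-8 - 6 + 2\right) = -30 - -780 = -30 + 780 = 750$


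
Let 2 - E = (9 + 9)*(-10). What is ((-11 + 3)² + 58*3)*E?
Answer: 43316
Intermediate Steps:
E = 182 (E = 2 - (9 + 9)*(-10) = 2 - 18*(-10) = 2 - 1*(-180) = 2 + 180 = 182)
((-11 + 3)² + 58*3)*E = ((-11 + 3)² + 58*3)*182 = ((-8)² + 174)*182 = (64 + 174)*182 = 238*182 = 43316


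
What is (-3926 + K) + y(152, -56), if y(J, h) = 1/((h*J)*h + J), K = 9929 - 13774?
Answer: -3705399303/476824 ≈ -7771.0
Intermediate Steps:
K = -3845
y(J, h) = 1/(J + J*h**2) (y(J, h) = 1/((J*h)*h + J) = 1/(J*h**2 + J) = 1/(J + J*h**2))
(-3926 + K) + y(152, -56) = (-3926 - 3845) + 1/(152*(1 + (-56)**2)) = -7771 + 1/(152*(1 + 3136)) = -7771 + (1/152)/3137 = -7771 + (1/152)*(1/3137) = -7771 + 1/476824 = -3705399303/476824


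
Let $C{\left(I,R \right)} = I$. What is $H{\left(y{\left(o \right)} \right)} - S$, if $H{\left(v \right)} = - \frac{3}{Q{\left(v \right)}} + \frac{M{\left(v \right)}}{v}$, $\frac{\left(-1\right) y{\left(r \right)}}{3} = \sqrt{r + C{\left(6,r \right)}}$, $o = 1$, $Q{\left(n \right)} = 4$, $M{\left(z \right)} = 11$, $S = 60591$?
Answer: $- \frac{242367}{4} - \frac{11 \sqrt{7}}{21} \approx -60593.0$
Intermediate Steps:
$y{\left(r \right)} = - 3 \sqrt{6 + r}$ ($y{\left(r \right)} = - 3 \sqrt{r + 6} = - 3 \sqrt{6 + r}$)
$H{\left(v \right)} = - \frac{3}{4} + \frac{11}{v}$
$H{\left(y{\left(o \right)} \right)} - S = \left(- \frac{3}{4} + \frac{11}{\left(-3\right) \sqrt{6 + 1}}\right) - 60591 = \left(- \frac{3}{4} + \frac{11}{\left(-3\right) \sqrt{7}}\right) - 60591 = \left(- \frac{3}{4} + 11 \left(- \frac{\sqrt{7}}{21}\right)\right) - 60591 = \left(- \frac{3}{4} - \frac{11 \sqrt{7}}{21}\right) - 60591 = - \frac{242367}{4} - \frac{11 \sqrt{7}}{21}$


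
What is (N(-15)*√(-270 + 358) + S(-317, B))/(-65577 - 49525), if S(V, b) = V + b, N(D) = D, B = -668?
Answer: 985/115102 + 15*√22/57551 ≈ 0.0097801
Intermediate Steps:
(N(-15)*√(-270 + 358) + S(-317, B))/(-65577 - 49525) = (-15*√(-270 + 358) + (-317 - 668))/(-65577 - 49525) = (-30*√22 - 985)/(-115102) = (-30*√22 - 985)*(-1/115102) = (-985 - 30*√22)*(-1/115102) = 985/115102 + 15*√22/57551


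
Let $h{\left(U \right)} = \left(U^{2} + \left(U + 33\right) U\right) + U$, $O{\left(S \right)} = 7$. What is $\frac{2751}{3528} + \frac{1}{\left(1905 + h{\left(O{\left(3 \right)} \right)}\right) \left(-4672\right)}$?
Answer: $\frac{57148481}{73289664} \approx 0.77976$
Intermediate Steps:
$h{\left(U \right)} = U + U^{2} + U \left(33 + U\right)$ ($h{\left(U \right)} = \left(U^{2} + \left(33 + U\right) U\right) + U = \left(U^{2} + U \left(33 + U\right)\right) + U = U + U^{2} + U \left(33 + U\right)$)
$\frac{2751}{3528} + \frac{1}{\left(1905 + h{\left(O{\left(3 \right)} \right)}\right) \left(-4672\right)} = \frac{2751}{3528} + \frac{1}{\left(1905 + 2 \cdot 7 \left(17 + 7\right)\right) \left(-4672\right)} = 2751 \cdot \frac{1}{3528} + \frac{1}{1905 + 2 \cdot 7 \cdot 24} \left(- \frac{1}{4672}\right) = \frac{131}{168} + \frac{1}{1905 + 336} \left(- \frac{1}{4672}\right) = \frac{131}{168} + \frac{1}{2241} \left(- \frac{1}{4672}\right) = \frac{131}{168} - \frac{1}{10469952} = \frac{57148481}{73289664}$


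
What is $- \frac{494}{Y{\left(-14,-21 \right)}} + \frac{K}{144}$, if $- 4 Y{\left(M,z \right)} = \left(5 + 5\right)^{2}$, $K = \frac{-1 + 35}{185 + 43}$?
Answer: $\frac{8109929}{410400} \approx 19.761$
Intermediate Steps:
$K = \frac{17}{114}$ ($K = \frac{34}{228} = 34 \cdot \frac{1}{228} = \frac{17}{114} \approx 0.14912$)
$Y{\left(M,z \right)} = -25$ ($Y{\left(M,z \right)} = - \frac{\left(5 + 5\right)^{2}}{4} = - \frac{10^{2}}{4} = \left(- \frac{1}{4}\right) 100 = -25$)
$- \frac{494}{Y{\left(-14,-21 \right)}} + \frac{K}{144} = - \frac{494}{-25} + \frac{17}{114 \cdot 144} = \left(-494\right) \left(- \frac{1}{25}\right) + \frac{17}{114} \cdot \frac{1}{144} = \frac{494}{25} + \frac{17}{16416} = \frac{8109929}{410400}$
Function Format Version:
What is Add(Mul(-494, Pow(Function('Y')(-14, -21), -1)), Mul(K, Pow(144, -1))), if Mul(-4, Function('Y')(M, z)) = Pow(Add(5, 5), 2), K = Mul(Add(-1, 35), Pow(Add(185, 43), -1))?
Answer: Rational(8109929, 410400) ≈ 19.761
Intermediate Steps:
K = Rational(17, 114) (K = Mul(34, Pow(228, -1)) = Mul(34, Rational(1, 228)) = Rational(17, 114) ≈ 0.14912)
Function('Y')(M, z) = -25 (Function('Y')(M, z) = Mul(Rational(-1, 4), Pow(Add(5, 5), 2)) = Mul(Rational(-1, 4), Pow(10, 2)) = Mul(Rational(-1, 4), 100) = -25)
Add(Mul(-494, Pow(Function('Y')(-14, -21), -1)), Mul(K, Pow(144, -1))) = Add(Mul(-494, Pow(-25, -1)), Mul(Rational(17, 114), Pow(144, -1))) = Add(Mul(-494, Rational(-1, 25)), Mul(Rational(17, 114), Rational(1, 144))) = Add(Rational(494, 25), Rational(17, 16416)) = Rational(8109929, 410400)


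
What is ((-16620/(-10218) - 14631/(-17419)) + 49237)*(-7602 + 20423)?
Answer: 18727211097134472/29664557 ≈ 6.3130e+8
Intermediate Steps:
((-16620/(-10218) - 14631/(-17419)) + 49237)*(-7602 + 20423) = ((-16620*(-1/10218) - 14631*(-1/17419)) + 49237)*12821 = ((2770/1703 + 14631/17419) + 49237)*12821 = (73167223/29664557 + 49237)*12821 = (1460666960232/29664557)*12821 = 18727211097134472/29664557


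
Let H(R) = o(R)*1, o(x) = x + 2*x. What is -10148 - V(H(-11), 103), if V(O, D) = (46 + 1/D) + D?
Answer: -1060592/103 ≈ -10297.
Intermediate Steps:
o(x) = 3*x
H(R) = 3*R (H(R) = (3*R)*1 = 3*R)
V(O, D) = 46 + D + 1/D
-10148 - V(H(-11), 103) = -10148 - (46 + 103 + 1/103) = -10148 - 1*15348/103 = -10148 - 15348/103 = -1060592/103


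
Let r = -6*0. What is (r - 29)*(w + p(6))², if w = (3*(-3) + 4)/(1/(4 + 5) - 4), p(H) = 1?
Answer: -7424/49 ≈ -151.51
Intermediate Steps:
r = 0
w = 9/7 (w = (-9 + 4)/(1/9 - 4) = -5/(⅑ - 4) = -5/(-35/9) = -5*(-9/35) = 9/7 ≈ 1.2857)
(r - 29)*(w + p(6))² = (0 - 29)*(9/7 + 1)² = -29*(16/7)² = -29*256/49 = -7424/49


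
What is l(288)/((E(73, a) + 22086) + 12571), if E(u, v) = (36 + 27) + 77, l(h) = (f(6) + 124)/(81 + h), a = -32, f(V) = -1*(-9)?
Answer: 19/1834299 ≈ 1.0358e-5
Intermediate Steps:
f(V) = 9
l(h) = 133/(81 + h) (l(h) = (9 + 124)/(81 + h) = 133/(81 + h))
E(u, v) = 140 (E(u, v) = 63 + 77 = 140)
l(288)/((E(73, a) + 22086) + 12571) = (133/(81 + 288))/((140 + 22086) + 12571) = (133/369)/(22226 + 12571) = (133*(1/369))/34797 = (133/369)*(1/34797) = 19/1834299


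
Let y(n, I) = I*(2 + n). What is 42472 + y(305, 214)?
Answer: 108170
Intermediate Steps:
42472 + y(305, 214) = 42472 + 214*(2 + 305) = 42472 + 214*307 = 42472 + 65698 = 108170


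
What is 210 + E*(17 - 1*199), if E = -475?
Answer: 86660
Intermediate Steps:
210 + E*(17 - 1*199) = 210 - 475*(17 - 1*199) = 210 - 475*(17 - 199) = 210 - 475*(-182) = 210 + 86450 = 86660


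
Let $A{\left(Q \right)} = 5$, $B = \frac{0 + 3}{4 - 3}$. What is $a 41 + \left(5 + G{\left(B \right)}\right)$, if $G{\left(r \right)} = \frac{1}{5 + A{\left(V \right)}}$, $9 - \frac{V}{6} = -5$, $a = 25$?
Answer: $\frac{10301}{10} \approx 1030.1$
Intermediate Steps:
$V = 84$ ($V = 54 - -30 = 54 + 30 = 84$)
$B = 3$ ($B = \frac{3}{1} = 3 \cdot 1 = 3$)
$G{\left(r \right)} = \frac{1}{10}$ ($G{\left(r \right)} = \frac{1}{5 + 5} = \frac{1}{10}$)
$a 41 + \left(5 + G{\left(B \right)}\right) = 25 \cdot 41 + \left(5 + \frac{1}{10}\right) = 1025 + \frac{51}{10} = \frac{10301}{10}$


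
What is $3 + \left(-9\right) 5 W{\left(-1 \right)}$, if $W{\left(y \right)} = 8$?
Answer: $-357$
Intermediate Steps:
$3 + \left(-9\right) 5 W{\left(-1 \right)} = 3 + \left(-9\right) 5 \cdot 8 = 3 - 360 = -357$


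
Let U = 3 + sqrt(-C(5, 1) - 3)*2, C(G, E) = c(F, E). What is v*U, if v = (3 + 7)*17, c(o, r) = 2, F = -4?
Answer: 510 + 340*I*sqrt(5) ≈ 510.0 + 760.26*I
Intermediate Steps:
C(G, E) = 2
U = 3 + 2*I*sqrt(5) (U = 3 + sqrt(-1*2 - 3)*2 = 3 + sqrt(-2 - 3)*2 = 3 + sqrt(-5)*2 = 3 + (I*sqrt(5))*2 = 3 + 2*I*sqrt(5) ≈ 3.0 + 4.4721*I)
v = 170 (v = 10*17 = 170)
v*U = 170*(3 + 2*I*sqrt(5)) = 510 + 340*I*sqrt(5)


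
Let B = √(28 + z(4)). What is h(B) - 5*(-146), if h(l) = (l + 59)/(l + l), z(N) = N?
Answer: 1461/2 + 59*√2/16 ≈ 735.71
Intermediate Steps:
B = 4*√2 (B = √(28 + 4) = √32 = 4*√2 ≈ 5.6569)
h(l) = (59 + l)/(2*l) (h(l) = (59 + l)/((2*l)) = (59 + l)*(1/(2*l)) = (59 + l)/(2*l))
h(B) - 5*(-146) = (59 + 4*√2)/(2*((4*√2))) - 5*(-146) = (√2/8)*(59 + 4*√2)/2 - 1*(-730) = √2*(59 + 4*√2)/16 + 730 = 730 + √2*(59 + 4*√2)/16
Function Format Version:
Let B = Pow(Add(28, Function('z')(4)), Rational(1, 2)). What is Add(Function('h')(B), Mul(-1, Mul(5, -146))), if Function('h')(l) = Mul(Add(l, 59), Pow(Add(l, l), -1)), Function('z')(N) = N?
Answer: Add(Rational(1461, 2), Mul(Rational(59, 16), Pow(2, Rational(1, 2)))) ≈ 735.71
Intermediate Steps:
B = Mul(4, Pow(2, Rational(1, 2))) (B = Pow(Add(28, 4), Rational(1, 2)) = Pow(32, Rational(1, 2)) = Mul(4, Pow(2, Rational(1, 2))) ≈ 5.6569)
Function('h')(l) = Mul(Rational(1, 2), Pow(l, -1), Add(59, l)) (Function('h')(l) = Mul(Add(59, l), Pow(Mul(2, l), -1)) = Mul(Add(59, l), Mul(Rational(1, 2), Pow(l, -1))) = Mul(Rational(1, 2), Pow(l, -1), Add(59, l)))
Add(Function('h')(B), Mul(-1, Mul(5, -146))) = Add(Mul(Rational(1, 2), Pow(Mul(4, Pow(2, Rational(1, 2))), -1), Add(59, Mul(4, Pow(2, Rational(1, 2))))), Mul(-1, Mul(5, -146))) = Add(Mul(Rational(1, 2), Mul(Rational(1, 8), Pow(2, Rational(1, 2))), Add(59, Mul(4, Pow(2, Rational(1, 2))))), Mul(-1, -730)) = Add(Mul(Rational(1, 16), Pow(2, Rational(1, 2)), Add(59, Mul(4, Pow(2, Rational(1, 2))))), 730) = Add(730, Mul(Rational(1, 16), Pow(2, Rational(1, 2)), Add(59, Mul(4, Pow(2, Rational(1, 2))))))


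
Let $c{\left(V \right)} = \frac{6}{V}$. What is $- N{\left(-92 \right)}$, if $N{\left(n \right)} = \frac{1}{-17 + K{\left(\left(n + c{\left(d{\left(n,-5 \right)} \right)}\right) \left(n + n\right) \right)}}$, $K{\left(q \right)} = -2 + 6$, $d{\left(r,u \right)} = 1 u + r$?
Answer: $\frac{1}{13} \approx 0.076923$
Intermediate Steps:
$d{\left(r,u \right)} = r + u$ ($d{\left(r,u \right)} = u + r = r + u$)
$K{\left(q \right)} = 4$
$N{\left(n \right)} = - \frac{1}{13}$ ($N{\left(n \right)} = \frac{1}{-17 + 4} = \frac{1}{-13} = - \frac{1}{13}$)
$- N{\left(-92 \right)} = \left(-1\right) \left(- \frac{1}{13}\right) = \frac{1}{13}$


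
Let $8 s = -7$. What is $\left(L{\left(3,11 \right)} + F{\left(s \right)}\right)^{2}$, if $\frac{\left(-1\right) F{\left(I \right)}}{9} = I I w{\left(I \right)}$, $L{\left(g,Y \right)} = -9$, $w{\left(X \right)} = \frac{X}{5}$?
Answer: $\frac{398122209}{6553600} \approx 60.749$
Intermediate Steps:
$w{\left(X \right)} = \frac{X}{5}$ ($w{\left(X \right)} = X \frac{1}{5} = \frac{X}{5}$)
$s = - \frac{7}{8}$ ($s = \frac{1}{8} \left(-7\right) = - \frac{7}{8} \approx -0.875$)
$F{\left(I \right)} = - \frac{9 I^{3}}{5}$ ($F{\left(I \right)} = - 9 I I \frac{I}{5} = - 9 I^{2} \frac{I}{5} = - 9 \frac{I^{3}}{5} = - \frac{9 I^{3}}{5}$)
$\left(L{\left(3,11 \right)} + F{\left(s \right)}\right)^{2} = \left(-9 - \frac{9 \left(- \frac{7}{8}\right)^{3}}{5}\right)^{2} = \left(-9 - - \frac{3087}{2560}\right)^{2} = \left(-9 + \frac{3087}{2560}\right)^{2} = \left(- \frac{19953}{2560}\right)^{2} = \frac{398122209}{6553600}$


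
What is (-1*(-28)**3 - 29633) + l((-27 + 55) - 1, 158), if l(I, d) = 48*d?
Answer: -97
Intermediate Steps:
(-1*(-28)**3 - 29633) + l((-27 + 55) - 1, 158) = (-1*(-28)**3 - 29633) + 48*158 = (-1*(-21952) - 29633) + 7584 = (21952 - 29633) + 7584 = -7681 + 7584 = -97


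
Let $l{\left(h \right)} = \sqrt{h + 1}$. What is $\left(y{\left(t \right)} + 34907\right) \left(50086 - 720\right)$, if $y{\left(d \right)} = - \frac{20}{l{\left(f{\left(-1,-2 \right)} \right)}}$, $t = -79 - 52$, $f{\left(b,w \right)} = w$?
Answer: $1723218962 + 987320 i \approx 1.7232 \cdot 10^{9} + 9.8732 \cdot 10^{5} i$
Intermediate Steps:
$l{\left(h \right)} = \sqrt{1 + h}$
$t = -131$
$y{\left(d \right)} = 20 i$ ($y{\left(d \right)} = - \frac{20}{\sqrt{1 - 2}} = - \frac{20}{\sqrt{-1}} = - \frac{20}{i} = - 20 \left(- i\right) = 20 i$)
$\left(y{\left(t \right)} + 34907\right) \left(50086 - 720\right) = \left(20 i + 34907\right) \left(50086 - 720\right) = \left(34907 + 20 i\right) 49366 = 1723218962 + 987320 i$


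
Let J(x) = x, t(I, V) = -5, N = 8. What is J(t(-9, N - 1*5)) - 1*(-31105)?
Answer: 31100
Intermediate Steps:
J(t(-9, N - 1*5)) - 1*(-31105) = -5 - 1*(-31105) = -5 + 31105 = 31100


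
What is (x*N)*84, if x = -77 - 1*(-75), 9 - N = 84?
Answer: 12600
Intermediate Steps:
N = -75 (N = 9 - 1*84 = 9 - 84 = -75)
x = -2 (x = -77 + 75 = -2)
(x*N)*84 = -2*(-75)*84 = 150*84 = 12600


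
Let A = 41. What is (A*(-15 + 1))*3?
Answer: -1722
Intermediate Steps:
(A*(-15 + 1))*3 = (41*(-15 + 1))*3 = (41*(-14))*3 = -574*3 = -1722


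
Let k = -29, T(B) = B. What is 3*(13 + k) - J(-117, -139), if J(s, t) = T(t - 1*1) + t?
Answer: 231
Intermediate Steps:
J(s, t) = -1 + 2*t (J(s, t) = (t - 1*1) + t = (t - 1) + t = (-1 + t) + t = -1 + 2*t)
3*(13 + k) - J(-117, -139) = 3*(13 - 29) - (-1 + 2*(-139)) = 3*(-16) - (-1 - 278) = -48 - 1*(-279) = -48 + 279 = 231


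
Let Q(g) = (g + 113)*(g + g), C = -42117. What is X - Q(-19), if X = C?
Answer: -38545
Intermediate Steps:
X = -42117
Q(g) = 2*g*(113 + g) (Q(g) = (113 + g)*(2*g) = 2*g*(113 + g))
X - Q(-19) = -42117 - 2*(-19)*(113 - 19) = -42117 - 2*(-19)*94 = -42117 - 1*(-3572) = -42117 + 3572 = -38545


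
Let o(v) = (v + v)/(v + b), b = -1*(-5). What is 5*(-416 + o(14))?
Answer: -39380/19 ≈ -2072.6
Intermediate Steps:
b = 5
o(v) = 2*v/(5 + v) (o(v) = (v + v)/(v + 5) = (2*v)/(5 + v) = 2*v/(5 + v))
5*(-416 + o(14)) = 5*(-416 + 2*14/(5 + 14)) = 5*(-416 + 2*14/19) = 5*(-416 + 2*14*(1/19)) = 5*(-416 + 28/19) = 5*(-7876/19) = -39380/19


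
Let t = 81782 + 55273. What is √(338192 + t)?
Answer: √475247 ≈ 689.38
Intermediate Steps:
t = 137055
√(338192 + t) = √(338192 + 137055) = √475247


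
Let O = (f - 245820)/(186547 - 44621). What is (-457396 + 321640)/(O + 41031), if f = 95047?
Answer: -19267306056/5823214933 ≈ -3.3087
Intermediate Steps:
O = -150773/141926 (O = (95047 - 245820)/(186547 - 44621) = -150773/141926 ≈ -1.0623)
(-457396 + 321640)/(O + 41031) = (-457396 + 321640)/(-150773/141926 + 41031) = -135756/5823214933/141926 = -135756*141926/5823214933 = -19267306056/5823214933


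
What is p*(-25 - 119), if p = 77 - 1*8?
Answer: -9936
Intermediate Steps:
p = 69 (p = 77 - 8 = 69)
p*(-25 - 119) = 69*(-25 - 119) = 69*(-144) = -9936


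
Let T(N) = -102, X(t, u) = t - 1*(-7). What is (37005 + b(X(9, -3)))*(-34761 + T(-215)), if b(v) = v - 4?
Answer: -1290523671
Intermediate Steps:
X(t, u) = 7 + t (X(t, u) = t + 7 = 7 + t)
b(v) = -4 + v
(37005 + b(X(9, -3)))*(-34761 + T(-215)) = (37005 + (-4 + (7 + 9)))*(-34761 - 102) = (37005 + (-4 + 16))*(-34863) = (37005 + 12)*(-34863) = 37017*(-34863) = -1290523671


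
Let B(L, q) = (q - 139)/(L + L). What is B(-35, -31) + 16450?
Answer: 115167/7 ≈ 16452.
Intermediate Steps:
B(L, q) = (-139 + q)/(2*L) (B(L, q) = (-139 + q)/((2*L)) = (-139 + q)*(1/(2*L)) = (-139 + q)/(2*L))
B(-35, -31) + 16450 = (½)*(-139 - 31)/(-35) + 16450 = (½)*(-1/35)*(-170) + 16450 = 17/7 + 16450 = 115167/7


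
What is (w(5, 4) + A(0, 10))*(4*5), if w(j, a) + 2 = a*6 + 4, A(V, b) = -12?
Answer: 280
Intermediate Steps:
w(j, a) = 2 + 6*a (w(j, a) = -2 + (a*6 + 4) = -2 + (6*a + 4) = -2 + (4 + 6*a) = 2 + 6*a)
(w(5, 4) + A(0, 10))*(4*5) = ((2 + 6*4) - 12)*(4*5) = ((2 + 24) - 12)*20 = (26 - 12)*20 = 14*20 = 280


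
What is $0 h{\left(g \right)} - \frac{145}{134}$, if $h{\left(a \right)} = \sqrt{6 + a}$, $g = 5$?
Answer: $- \frac{145}{134} \approx -1.0821$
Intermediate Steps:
$0 h{\left(g \right)} - \frac{145}{134} = 0 \sqrt{6 + 5} - \frac{145}{134} = 0 \sqrt{11} - \frac{145}{134} = 0 - \frac{145}{134} = - \frac{145}{134}$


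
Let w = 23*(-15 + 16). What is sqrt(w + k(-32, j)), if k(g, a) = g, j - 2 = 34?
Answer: 3*I ≈ 3.0*I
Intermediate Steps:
j = 36 (j = 2 + 34 = 36)
w = 23 (w = 23*1 = 23)
sqrt(w + k(-32, j)) = sqrt(23 - 32) = sqrt(-9) = 3*I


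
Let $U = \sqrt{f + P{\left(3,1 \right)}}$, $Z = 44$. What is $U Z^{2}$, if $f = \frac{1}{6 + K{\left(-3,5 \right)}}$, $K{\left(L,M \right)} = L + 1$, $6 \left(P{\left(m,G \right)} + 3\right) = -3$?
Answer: $968 i \sqrt{13} \approx 3490.2 i$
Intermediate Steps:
$P{\left(m,G \right)} = - \frac{7}{2}$ ($P{\left(m,G \right)} = -3 + \frac{1}{6} \left(-3\right) = -3 - \frac{1}{2} = - \frac{7}{2}$)
$K{\left(L,M \right)} = 1 + L$
$f = \frac{1}{4}$ ($f = \frac{1}{6 + \left(1 - 3\right)} = \frac{1}{6 - 2} = \frac{1}{4} \approx 0.25$)
$U = \frac{i \sqrt{13}}{2}$ ($U = \sqrt{\frac{1}{4} - \frac{7}{2}} = \sqrt{- \frac{13}{4}} = \frac{i \sqrt{13}}{2} \approx 1.8028 i$)
$U Z^{2} = \frac{i \sqrt{13}}{2} \cdot 44^{2} = \frac{i \sqrt{13}}{2} \cdot 1936 = 968 i \sqrt{13}$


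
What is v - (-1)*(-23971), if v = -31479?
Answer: -55450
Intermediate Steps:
v - (-1)*(-23971) = -31479 - (-1)*(-23971) = -31479 - 1*23971 = -31479 - 23971 = -55450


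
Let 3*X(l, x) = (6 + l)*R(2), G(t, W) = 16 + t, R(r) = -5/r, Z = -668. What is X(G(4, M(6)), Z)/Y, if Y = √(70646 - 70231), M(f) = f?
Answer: -13*√415/249 ≈ -1.0636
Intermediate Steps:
X(l, x) = -5 - 5*l/6 (X(l, x) = ((6 + l)*(-5/2))/3 = (-15 - 5*l/2)/3 = -5 - 5*l/6)
Y = √415 ≈ 20.372
X(G(4, M(6)), Z)/Y = (-5 - 5*(16 + 4)/6)/(√415) = (-5 - ⅚*20)*(√415/415) = (-5 - 50/3)*(√415/415) = -13*√415/249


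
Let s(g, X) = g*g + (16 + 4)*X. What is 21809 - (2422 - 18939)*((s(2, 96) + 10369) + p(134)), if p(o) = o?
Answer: 205278568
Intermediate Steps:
s(g, X) = g² + 20*X
21809 - (2422 - 18939)*((s(2, 96) + 10369) + p(134)) = 21809 - (2422 - 18939)*(((2² + 20*96) + 10369) + 134) = 21809 - (-16517)*(((4 + 1920) + 10369) + 134) = 21809 - (-16517)*((1924 + 10369) + 134) = 21809 - (-16517)*(12293 + 134) = 21809 - (-16517)*12427 = 21809 - 1*(-205256759) = 21809 + 205256759 = 205278568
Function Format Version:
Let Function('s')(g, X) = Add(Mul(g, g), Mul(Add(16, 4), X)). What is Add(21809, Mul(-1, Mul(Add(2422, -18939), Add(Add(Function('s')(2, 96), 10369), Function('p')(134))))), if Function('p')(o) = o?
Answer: 205278568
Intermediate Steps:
Function('s')(g, X) = Add(Pow(g, 2), Mul(20, X))
Add(21809, Mul(-1, Mul(Add(2422, -18939), Add(Add(Function('s')(2, 96), 10369), Function('p')(134))))) = Add(21809, Mul(-1, Mul(Add(2422, -18939), Add(Add(Add(Pow(2, 2), Mul(20, 96)), 10369), 134)))) = Add(21809, Mul(-1, Mul(-16517, Add(Add(Add(4, 1920), 10369), 134)))) = Add(21809, Mul(-1, Mul(-16517, Add(Add(1924, 10369), 134)))) = Add(21809, Mul(-1, Mul(-16517, Add(12293, 134)))) = Add(21809, Mul(-1, Mul(-16517, 12427))) = Add(21809, Mul(-1, -205256759)) = Add(21809, 205256759) = 205278568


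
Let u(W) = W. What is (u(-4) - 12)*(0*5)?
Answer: 0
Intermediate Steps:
(u(-4) - 12)*(0*5) = (-4 - 12)*(0*5) = -16*0 = 0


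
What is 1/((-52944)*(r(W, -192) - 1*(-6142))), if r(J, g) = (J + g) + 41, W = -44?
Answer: -1/314857968 ≈ -3.1760e-9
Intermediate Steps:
r(J, g) = 41 + J + g
1/((-52944)*(r(W, -192) - 1*(-6142))) = 1/((-52944)*((41 - 44 - 192) - 1*(-6142))) = -1/(52944*(-195 + 6142)) = -1/52944/5947 = -1/52944*1/5947 = -1/314857968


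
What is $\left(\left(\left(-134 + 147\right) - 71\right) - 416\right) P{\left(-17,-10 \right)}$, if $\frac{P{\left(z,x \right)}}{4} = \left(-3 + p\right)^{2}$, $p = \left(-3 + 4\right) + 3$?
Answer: $-1896$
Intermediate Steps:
$p = 4$ ($p = 1 + 3 = 4$)
$P{\left(z,x \right)} = 4$ ($P{\left(z,x \right)} = 4 \left(-3 + 4\right)^{2} = 4 \cdot 1^{2} = 4 \cdot 1 = 4$)
$\left(\left(\left(-134 + 147\right) - 71\right) - 416\right) P{\left(-17,-10 \right)} = \left(\left(\left(-134 + 147\right) - 71\right) - 416\right) 4 = \left(\left(13 - 71\right) - 416\right) 4 = \left(-58 - 416\right) 4 = \left(-474\right) 4 = -1896$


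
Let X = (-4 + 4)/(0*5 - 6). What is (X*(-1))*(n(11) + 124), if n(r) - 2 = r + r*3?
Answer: 0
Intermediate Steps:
X = 0 (X = 0/(0 - 6) = 0/(-6) = 0*(-⅙) = 0)
n(r) = 2 + 4*r (n(r) = 2 + (r + r*3) = 2 + (r + 3*r) = 2 + 4*r)
(X*(-1))*(n(11) + 124) = (0*(-1))*((2 + 4*11) + 124) = 0*((2 + 44) + 124) = 0*(46 + 124) = 0*170 = 0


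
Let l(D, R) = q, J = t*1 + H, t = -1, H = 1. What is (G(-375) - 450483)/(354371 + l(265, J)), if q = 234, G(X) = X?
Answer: -450858/354605 ≈ -1.2714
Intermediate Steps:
J = 0 (J = -1*1 + 1 = -1 + 1 = 0)
l(D, R) = 234
(G(-375) - 450483)/(354371 + l(265, J)) = (-375 - 450483)/(354371 + 234) = -450858/354605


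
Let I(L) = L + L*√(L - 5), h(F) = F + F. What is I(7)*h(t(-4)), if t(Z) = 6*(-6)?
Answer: -504 - 504*√2 ≈ -1216.8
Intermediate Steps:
t(Z) = -36
h(F) = 2*F
I(L) = L + L*√(-5 + L)
I(7)*h(t(-4)) = (7*(1 + √(-5 + 7)))*(2*(-36)) = (7*(1 + √2))*(-72) = (7 + 7*√2)*(-72) = -504 - 504*√2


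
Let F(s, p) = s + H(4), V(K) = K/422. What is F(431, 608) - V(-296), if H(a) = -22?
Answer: 86447/211 ≈ 409.70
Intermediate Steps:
V(K) = K/422 (V(K) = K*(1/422) = K/422)
F(s, p) = -22 + s (F(s, p) = s - 22 = -22 + s)
F(431, 608) - V(-296) = (-22 + 431) - (-296)/422 = 409 - 1*(-148/211) = 409 + 148/211 = 86447/211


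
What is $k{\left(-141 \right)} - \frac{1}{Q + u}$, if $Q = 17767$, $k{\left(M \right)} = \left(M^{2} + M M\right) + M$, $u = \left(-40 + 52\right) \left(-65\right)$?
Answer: $\frac{673041926}{16987} \approx 39621.0$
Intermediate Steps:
$u = -780$ ($u = 12 \left(-65\right) = -780$)
$k{\left(M \right)} = M + 2 M^{2}$ ($k{\left(M \right)} = \left(M^{2} + M^{2}\right) + M = 2 M^{2} + M = M + 2 M^{2}$)
$k{\left(-141 \right)} - \frac{1}{Q + u} = - 141 \left(1 + 2 \left(-141\right)\right) - \frac{1}{17767 - 780} = - 141 \left(1 - 282\right) - \frac{1}{16987} = \left(-141\right) \left(-281\right) - \frac{1}{16987} = 39621 - \frac{1}{16987} = \frac{673041926}{16987}$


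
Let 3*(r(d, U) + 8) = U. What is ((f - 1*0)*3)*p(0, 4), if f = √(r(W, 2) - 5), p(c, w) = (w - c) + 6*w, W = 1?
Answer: 28*I*√111 ≈ 295.0*I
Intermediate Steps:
r(d, U) = -8 + U/3
p(c, w) = -c + 7*w
f = I*√111/3 (f = √((-8 + (⅓)*2) - 5) = √((-8 + ⅔) - 5) = √(-22/3 - 5) = √(-37/3) = I*√111/3 ≈ 3.5119*I)
((f - 1*0)*3)*p(0, 4) = ((I*√111/3 - 1*0)*3)*(-1*0 + 7*4) = ((I*√111/3 + 0)*3)*(0 + 28) = ((I*√111/3)*3)*28 = (I*√111)*28 = 28*I*√111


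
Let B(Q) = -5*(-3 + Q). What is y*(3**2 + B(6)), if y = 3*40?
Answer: -720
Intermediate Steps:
B(Q) = 15 - 5*Q
y = 120
y*(3**2 + B(6)) = 120*(3**2 + (15 - 5*6)) = 120*(9 + (15 - 30)) = 120*(9 - 15) = 120*(-6) = -720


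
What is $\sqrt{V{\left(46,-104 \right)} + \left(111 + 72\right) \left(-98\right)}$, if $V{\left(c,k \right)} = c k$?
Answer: $i \sqrt{22718} \approx 150.72 i$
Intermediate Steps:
$\sqrt{V{\left(46,-104 \right)} + \left(111 + 72\right) \left(-98\right)} = \sqrt{46 \left(-104\right) + \left(111 + 72\right) \left(-98\right)} = \sqrt{-4784 + 183 \left(-98\right)} = \sqrt{-4784 - 17934} = \sqrt{-22718} = i \sqrt{22718}$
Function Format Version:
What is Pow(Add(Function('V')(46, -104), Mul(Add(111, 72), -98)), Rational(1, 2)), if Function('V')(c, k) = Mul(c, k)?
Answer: Mul(I, Pow(22718, Rational(1, 2))) ≈ Mul(150.72, I)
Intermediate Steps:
Pow(Add(Function('V')(46, -104), Mul(Add(111, 72), -98)), Rational(1, 2)) = Pow(Add(Mul(46, -104), Mul(Add(111, 72), -98)), Rational(1, 2)) = Pow(Add(-4784, Mul(183, -98)), Rational(1, 2)) = Pow(Add(-4784, -17934), Rational(1, 2)) = Pow(-22718, Rational(1, 2)) = Mul(I, Pow(22718, Rational(1, 2)))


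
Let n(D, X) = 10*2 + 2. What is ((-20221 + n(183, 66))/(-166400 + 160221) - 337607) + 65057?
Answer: -1684066251/6179 ≈ -2.7255e+5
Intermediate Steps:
n(D, X) = 22 (n(D, X) = 20 + 2 = 22)
((-20221 + n(183, 66))/(-166400 + 160221) - 337607) + 65057 = ((-20221 + 22)/(-166400 + 160221) - 337607) + 65057 = (-20199/(-6179) - 337607) + 65057 = (-20199*(-1/6179) - 337607) + 65057 = (20199/6179 - 337607) + 65057 = -2086053454/6179 + 65057 = -1684066251/6179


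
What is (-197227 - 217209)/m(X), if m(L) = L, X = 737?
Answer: -37676/67 ≈ -562.33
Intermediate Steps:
(-197227 - 217209)/m(X) = (-197227 - 217209)/737 = -414436*1/737 = -37676/67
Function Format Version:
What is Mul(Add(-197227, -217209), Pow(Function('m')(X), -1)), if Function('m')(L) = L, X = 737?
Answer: Rational(-37676, 67) ≈ -562.33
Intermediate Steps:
Mul(Add(-197227, -217209), Pow(Function('m')(X), -1)) = Mul(Add(-197227, -217209), Pow(737, -1)) = Mul(-414436, Rational(1, 737)) = Rational(-37676, 67)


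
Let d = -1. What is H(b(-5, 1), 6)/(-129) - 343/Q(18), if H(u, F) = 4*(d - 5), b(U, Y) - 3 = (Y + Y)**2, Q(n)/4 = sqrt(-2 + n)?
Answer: -14621/688 ≈ -21.251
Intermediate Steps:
Q(n) = 4*sqrt(-2 + n)
b(U, Y) = 3 + 4*Y**2 (b(U, Y) = 3 + (Y + Y)**2 = 3 + (2*Y)**2 = 3 + 4*Y**2)
H(u, F) = -24 (H(u, F) = 4*(-1 - 5) = 4*(-6) = -24)
H(b(-5, 1), 6)/(-129) - 343/Q(18) = -24/(-129) - 343*1/(4*sqrt(-2 + 18)) = -24*(-1/129) - 343/(4*sqrt(16)) = 8/43 - 343/(4*4) = 8/43 - 343/16 = -14621/688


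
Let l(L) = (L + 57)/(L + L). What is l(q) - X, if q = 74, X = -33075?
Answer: 4895231/148 ≈ 33076.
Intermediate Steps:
l(L) = (57 + L)/(2*L) (l(L) = (57 + L)/((2*L)) = (57 + L)*(1/(2*L)) = (57 + L)/(2*L))
l(q) - X = (1/2)*(57 + 74)/74 - 1*(-33075) = (1/2)*(1/74)*131 + 33075 = 131/148 + 33075 = 4895231/148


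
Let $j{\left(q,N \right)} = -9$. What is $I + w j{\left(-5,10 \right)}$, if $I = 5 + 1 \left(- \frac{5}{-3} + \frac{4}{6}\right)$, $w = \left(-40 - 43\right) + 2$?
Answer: $\frac{2209}{3} \approx 736.33$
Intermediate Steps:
$w = -81$ ($w = -83 + 2 = -81$)
$I = \frac{22}{3}$ ($I = 5 + 1 \left(\left(-5\right) \left(- \frac{1}{3}\right) + 4 \cdot \frac{1}{6}\right) = 5 + 1 \left(\frac{5}{3} + \frac{2}{3}\right) = 5 + 1 \cdot \frac{7}{3} = 5 + \frac{7}{3} = \frac{22}{3} \approx 7.3333$)
$I + w j{\left(-5,10 \right)} = \frac{22}{3} - -729 = \frac{22}{3} + 729 = \frac{2209}{3}$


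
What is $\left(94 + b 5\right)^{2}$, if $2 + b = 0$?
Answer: $7056$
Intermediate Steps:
$b = -2$ ($b = -2 + 0 = -2$)
$\left(94 + b 5\right)^{2} = \left(94 - 10\right)^{2} = 84^{2} = 7056$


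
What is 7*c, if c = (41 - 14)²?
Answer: 5103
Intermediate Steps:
c = 729 (c = 27² = 729)
7*c = 7*729 = 5103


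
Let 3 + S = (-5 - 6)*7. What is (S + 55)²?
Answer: 625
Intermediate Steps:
S = -80 (S = -3 + (-5 - 6)*7 = -3 - 11*7 = -3 - 77 = -80)
(S + 55)² = (-80 + 55)² = (-25)² = 625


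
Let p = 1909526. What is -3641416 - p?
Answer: -5550942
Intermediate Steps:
-3641416 - p = -3641416 - 1*1909526 = -3641416 - 1909526 = -5550942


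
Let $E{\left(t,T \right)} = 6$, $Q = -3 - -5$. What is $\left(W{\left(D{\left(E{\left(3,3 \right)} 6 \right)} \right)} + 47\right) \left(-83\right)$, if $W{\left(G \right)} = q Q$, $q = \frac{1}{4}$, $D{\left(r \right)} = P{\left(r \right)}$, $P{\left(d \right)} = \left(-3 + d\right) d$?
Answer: $- \frac{7885}{2} \approx -3942.5$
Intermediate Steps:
$Q = 2$ ($Q = -3 + 5 = 2$)
$P{\left(d \right)} = d \left(-3 + d\right)$
$D{\left(r \right)} = r \left(-3 + r\right)$
$q = \frac{1}{4} \approx 0.25$
$W{\left(G \right)} = \frac{1}{2}$ ($W{\left(G \right)} = \frac{1}{4} \cdot 2 = \frac{1}{2}$)
$\left(W{\left(D{\left(E{\left(3,3 \right)} 6 \right)} \right)} + 47\right) \left(-83\right) = \left(\frac{1}{2} + 47\right) \left(-83\right) = \frac{95}{2} \left(-83\right) = - \frac{7885}{2}$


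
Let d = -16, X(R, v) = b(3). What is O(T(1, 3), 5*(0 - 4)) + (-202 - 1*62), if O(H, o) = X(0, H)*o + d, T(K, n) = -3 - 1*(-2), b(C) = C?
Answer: -340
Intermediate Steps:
X(R, v) = 3
T(K, n) = -1 (T(K, n) = -3 + 2 = -1)
O(H, o) = -16 + 3*o (O(H, o) = 3*o - 16 = -16 + 3*o)
O(T(1, 3), 5*(0 - 4)) + (-202 - 1*62) = (-16 + 3*(5*(0 - 4))) + (-202 - 1*62) = (-16 + 3*(5*(-4))) + (-202 - 62) = (-16 + 3*(-20)) - 264 = (-16 - 60) - 264 = -76 - 264 = -340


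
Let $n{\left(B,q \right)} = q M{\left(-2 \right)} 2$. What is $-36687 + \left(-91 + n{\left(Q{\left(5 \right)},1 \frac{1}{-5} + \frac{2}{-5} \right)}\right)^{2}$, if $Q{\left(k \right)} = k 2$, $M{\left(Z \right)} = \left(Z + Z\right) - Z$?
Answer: $- \frac{720926}{25} \approx -28837.0$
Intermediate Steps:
$M{\left(Z \right)} = Z$ ($M{\left(Z \right)} = 2 Z - Z = Z$)
$Q{\left(k \right)} = 2 k$
$n{\left(B,q \right)} = - 4 q$ ($n{\left(B,q \right)} = q \left(-2\right) 2 = - 2 q 2 = - 4 q$)
$-36687 + \left(-91 + n{\left(Q{\left(5 \right)},1 \frac{1}{-5} + \frac{2}{-5} \right)}\right)^{2} = -36687 + \left(-91 - 4 \left(1 \frac{1}{-5} + \frac{2}{-5}\right)\right)^{2} = -36687 + \left(-91 - 4 \left(1 \left(- \frac{1}{5}\right) + 2 \left(- \frac{1}{5}\right)\right)\right)^{2} = -36687 + \left(-91 - 4 \left(- \frac{1}{5} - \frac{2}{5}\right)\right)^{2} = -36687 + \left(-91 - - \frac{12}{5}\right)^{2} = -36687 + \left(-91 + \frac{12}{5}\right)^{2} = -36687 + \left(- \frac{443}{5}\right)^{2} = -36687 + \frac{196249}{25} = - \frac{720926}{25}$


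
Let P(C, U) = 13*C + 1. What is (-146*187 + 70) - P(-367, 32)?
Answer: -22462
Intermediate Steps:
P(C, U) = 1 + 13*C
(-146*187 + 70) - P(-367, 32) = (-146*187 + 70) - (1 + 13*(-367)) = (-27302 + 70) - (1 - 4771) = -27232 - 1*(-4770) = -27232 + 4770 = -22462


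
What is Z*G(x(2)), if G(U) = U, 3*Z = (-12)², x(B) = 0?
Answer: 0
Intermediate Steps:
Z = 48 (Z = (⅓)*(-12)² = (⅓)*144 = 48)
Z*G(x(2)) = 48*0 = 0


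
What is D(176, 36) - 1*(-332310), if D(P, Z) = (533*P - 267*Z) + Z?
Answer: 416542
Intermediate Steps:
D(P, Z) = -266*Z + 533*P (D(P, Z) = (-267*Z + 533*P) + Z = -266*Z + 533*P)
D(176, 36) - 1*(-332310) = (-266*36 + 533*176) - 1*(-332310) = (-9576 + 93808) + 332310 = 84232 + 332310 = 416542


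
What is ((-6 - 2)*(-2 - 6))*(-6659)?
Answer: -426176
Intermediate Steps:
((-6 - 2)*(-2 - 6))*(-6659) = -8*(-8)*(-6659) = 64*(-6659) = -426176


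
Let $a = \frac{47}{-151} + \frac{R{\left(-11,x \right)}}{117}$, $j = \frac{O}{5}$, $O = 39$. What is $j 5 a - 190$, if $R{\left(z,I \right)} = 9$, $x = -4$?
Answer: $- \frac{30070}{151} \approx -199.14$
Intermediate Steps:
$j = \frac{39}{5} \approx 7.8$
$a = - \frac{460}{1963}$ ($a = \frac{47}{-151} + \frac{9}{117} = 47 \left(- \frac{1}{151}\right) + 9 \cdot \frac{1}{117} = - \frac{47}{151} + \frac{1}{13} = - \frac{460}{1963} \approx -0.23434$)
$j 5 a - 190 = \frac{39}{5} \cdot 5 \left(- \frac{460}{1963}\right) - 190 = 39 \left(- \frac{460}{1963}\right) - 190 = - \frac{1380}{151} - 190 = - \frac{30070}{151}$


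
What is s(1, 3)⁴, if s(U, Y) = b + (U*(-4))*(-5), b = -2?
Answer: 104976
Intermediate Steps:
s(U, Y) = -2 + 20*U (s(U, Y) = -2 + (U*(-4))*(-5) = -2 - 4*U*(-5) = -2 + 20*U)
s(1, 3)⁴ = (-2 + 20*1)⁴ = (-2 + 20)⁴ = 18⁴ = 104976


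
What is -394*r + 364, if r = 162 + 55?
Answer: -85134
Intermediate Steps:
r = 217
-394*r + 364 = -394*217 + 364 = -85498 + 364 = -85134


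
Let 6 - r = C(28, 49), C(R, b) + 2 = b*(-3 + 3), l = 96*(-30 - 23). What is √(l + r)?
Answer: 2*I*√1270 ≈ 71.274*I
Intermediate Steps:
l = -5088 (l = 96*(-53) = -5088)
C(R, b) = -2 (C(R, b) = -2 + b*(-3 + 3) = -2 + b*0 = -2 + 0 = -2)
r = 8 (r = 6 - 1*(-2) = 6 + 2 = 8)
√(l + r) = √(-5088 + 8) = √(-5080) = 2*I*√1270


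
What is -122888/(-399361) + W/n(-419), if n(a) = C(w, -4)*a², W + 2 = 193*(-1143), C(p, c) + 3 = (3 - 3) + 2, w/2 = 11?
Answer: 109673776129/70112216521 ≈ 1.5643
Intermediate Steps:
w = 22 (w = 2*11 = 22)
C(p, c) = -1 (C(p, c) = -3 + ((3 - 3) + 2) = -3 + (0 + 2) = -3 + 2 = -1)
W = -220601 (W = -2 + 193*(-1143) = -2 - 220599 = -220601)
n(a) = -a²
-122888/(-399361) + W/n(-419) = -122888/(-399361) - 220601/((-1*(-419)²)) = -122888*(-1/399361) - 220601/((-1*175561)) = 122888/399361 - 220601/(-175561) = 122888/399361 - 220601*(-1/175561) = 122888/399361 + 220601/175561 = 109673776129/70112216521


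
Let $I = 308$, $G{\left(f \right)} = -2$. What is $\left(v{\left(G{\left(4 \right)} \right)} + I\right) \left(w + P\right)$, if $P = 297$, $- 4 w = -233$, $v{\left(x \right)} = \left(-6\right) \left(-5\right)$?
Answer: $\frac{240149}{2} \approx 1.2007 \cdot 10^{5}$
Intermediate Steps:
$v{\left(x \right)} = 30$
$w = \frac{233}{4}$ ($w = \left(- \frac{1}{4}\right) \left(-233\right) = \frac{233}{4} \approx 58.25$)
$\left(v{\left(G{\left(4 \right)} \right)} + I\right) \left(w + P\right) = \left(30 + 308\right) \left(\frac{233}{4} + 297\right) = 338 \cdot \frac{1421}{4} = \frac{240149}{2}$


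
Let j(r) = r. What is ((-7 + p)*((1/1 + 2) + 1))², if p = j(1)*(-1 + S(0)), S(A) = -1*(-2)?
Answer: 576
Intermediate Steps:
S(A) = 2
p = 1 (p = 1*(-1 + 2) = 1*1 = 1)
((-7 + p)*((1/1 + 2) + 1))² = ((-7 + 1)*((1/1 + 2) + 1))² = (-6*((1 + 2) + 1))² = (-6*(3 + 1))² = (-6*4)² = (-24)² = 576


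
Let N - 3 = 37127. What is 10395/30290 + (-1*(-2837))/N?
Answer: 23594954/56233385 ≈ 0.41959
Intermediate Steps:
N = 37130 (N = 3 + 37127 = 37130)
10395/30290 + (-1*(-2837))/N = 10395/30290 - 1*(-2837)/37130 = 10395*(1/30290) + 2837*(1/37130) = 2079/6058 + 2837/37130 = 23594954/56233385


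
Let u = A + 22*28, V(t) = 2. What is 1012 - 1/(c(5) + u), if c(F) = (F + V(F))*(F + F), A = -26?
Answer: 667919/660 ≈ 1012.0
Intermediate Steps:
c(F) = 2*F*(2 + F) (c(F) = (F + 2)*(F + F) = (2 + F)*(2*F) = 2*F*(2 + F))
u = 590 (u = -26 + 22*28 = -26 + 616 = 590)
1012 - 1/(c(5) + u) = 1012 - 1/(2*5*(2 + 5) + 590) = 1012 - 1/(2*5*7 + 590) = 1012 - 1/(70 + 590) = 1012 - 1/660 = 667919/660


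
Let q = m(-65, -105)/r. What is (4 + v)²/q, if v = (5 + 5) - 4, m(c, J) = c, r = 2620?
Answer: -52400/13 ≈ -4030.8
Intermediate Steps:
v = 6 (v = 10 - 4 = 6)
q = -13/524 (q = -65/2620 = -65*1/2620 = -13/524 ≈ -0.024809)
(4 + v)²/q = (4 + 6)²/(-13/524) = -524/13*10² = -524/13*100 = -52400/13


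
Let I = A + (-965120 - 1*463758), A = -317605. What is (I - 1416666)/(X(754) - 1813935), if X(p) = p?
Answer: 3163149/1813181 ≈ 1.7445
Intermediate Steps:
I = -1746483 (I = -317605 + (-965120 - 1*463758) = -317605 + (-965120 - 463758) = -317605 - 1428878 = -1746483)
(I - 1416666)/(X(754) - 1813935) = (-1746483 - 1416666)/(754 - 1813935) = -3163149/(-1813181) = -3163149*(-1/1813181) = 3163149/1813181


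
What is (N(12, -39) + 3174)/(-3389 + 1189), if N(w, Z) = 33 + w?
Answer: -3219/2200 ≈ -1.4632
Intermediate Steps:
(N(12, -39) + 3174)/(-3389 + 1189) = ((33 + 12) + 3174)/(-3389 + 1189) = (45 + 3174)/(-2200) = 3219*(-1/2200) = -3219/2200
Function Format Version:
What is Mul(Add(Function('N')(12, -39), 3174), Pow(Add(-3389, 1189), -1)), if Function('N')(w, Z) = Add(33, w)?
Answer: Rational(-3219, 2200) ≈ -1.4632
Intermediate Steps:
Mul(Add(Function('N')(12, -39), 3174), Pow(Add(-3389, 1189), -1)) = Mul(Add(Add(33, 12), 3174), Pow(Add(-3389, 1189), -1)) = Mul(Add(45, 3174), Pow(-2200, -1)) = Mul(3219, Rational(-1, 2200)) = Rational(-3219, 2200)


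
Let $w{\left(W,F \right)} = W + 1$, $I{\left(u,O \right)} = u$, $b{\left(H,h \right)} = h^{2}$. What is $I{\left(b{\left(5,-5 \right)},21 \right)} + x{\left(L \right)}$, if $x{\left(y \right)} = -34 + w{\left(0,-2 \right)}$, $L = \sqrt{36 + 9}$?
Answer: $-8$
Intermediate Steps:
$w{\left(W,F \right)} = 1 + W$
$L = 3 \sqrt{5}$ ($L = \sqrt{45} = 3 \sqrt{5} \approx 6.7082$)
$x{\left(y \right)} = -33$ ($x{\left(y \right)} = -34 + \left(1 + 0\right) = -34 + 1 = -33$)
$I{\left(b{\left(5,-5 \right)},21 \right)} + x{\left(L \right)} = \left(-5\right)^{2} - 33 = 25 - 33 = -8$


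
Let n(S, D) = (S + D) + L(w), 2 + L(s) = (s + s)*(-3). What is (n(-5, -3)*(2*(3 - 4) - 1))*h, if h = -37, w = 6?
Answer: -5106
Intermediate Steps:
L(s) = -2 - 6*s (L(s) = -2 + (s + s)*(-3) = -2 + (2*s)*(-3) = -2 - 6*s)
n(S, D) = -38 + D + S (n(S, D) = (S + D) + (-2 - 6*6) = (D + S) + (-2 - 36) = (D + S) - 38 = -38 + D + S)
(n(-5, -3)*(2*(3 - 4) - 1))*h = ((-38 - 3 - 5)*(2*(3 - 4) - 1))*(-37) = -46*(2*(-1) - 1)*(-37) = -46*(-2 - 1)*(-37) = -46*(-3)*(-37) = 138*(-37) = -5106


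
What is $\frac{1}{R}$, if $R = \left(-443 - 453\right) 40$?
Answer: $- \frac{1}{35840} \approx -2.7902 \cdot 10^{-5}$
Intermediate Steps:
$R = -35840$ ($R = \left(-896\right) 40 = -35840$)
$\frac{1}{R} = \frac{1}{-35840} = - \frac{1}{35840}$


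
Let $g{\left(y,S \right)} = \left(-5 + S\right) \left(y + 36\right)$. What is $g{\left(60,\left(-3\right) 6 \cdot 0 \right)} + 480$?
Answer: $0$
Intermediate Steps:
$g{\left(y,S \right)} = \left(-5 + S\right) \left(36 + y\right)$
$g{\left(60,\left(-3\right) 6 \cdot 0 \right)} + 480 = \left(-180 - 300 + 36 \left(-3\right) 6 \cdot 0 + \left(-3\right) 6 \cdot 0 \cdot 60\right) + 480 = \left(-180 - 300 + 36 \left(\left(-18\right) 0\right) + \left(-18\right) 0 \cdot 60\right) + 480 = \left(-180 - 300 + 36 \cdot 0 + 0 \cdot 60\right) + 480 = \left(-180 - 300 + 0 + 0\right) + 480 = -480 + 480 = 0$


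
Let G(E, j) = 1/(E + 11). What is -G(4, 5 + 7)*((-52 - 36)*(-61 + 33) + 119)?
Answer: -861/5 ≈ -172.20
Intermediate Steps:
G(E, j) = 1/(11 + E)
-G(4, 5 + 7)*((-52 - 36)*(-61 + 33) + 119) = -((-52 - 36)*(-61 + 33) + 119)/(11 + 4) = -(-88*(-28) + 119)/15 = -(2464 + 119)/15 = -2583/15 = -1*861/5 = -861/5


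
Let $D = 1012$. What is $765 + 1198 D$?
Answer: $1213141$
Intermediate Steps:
$765 + 1198 D = 765 + 1198 \cdot 1012 = 765 + 1212376 = 1213141$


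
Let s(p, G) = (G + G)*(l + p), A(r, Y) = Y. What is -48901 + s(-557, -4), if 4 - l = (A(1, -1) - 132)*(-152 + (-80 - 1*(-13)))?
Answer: 188539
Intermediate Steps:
l = -29123 (l = 4 - (-1 - 132)*(-152 + (-80 - 1*(-13))) = 4 - (-133)*(-152 + (-80 + 13)) = 4 - (-133)*(-152 - 67) = 4 - (-133)*(-219) = 4 - 1*29127 = 4 - 29127 = -29123)
s(p, G) = 2*G*(-29123 + p) (s(p, G) = (G + G)*(-29123 + p) = (2*G)*(-29123 + p) = 2*G*(-29123 + p))
-48901 + s(-557, -4) = -48901 + 2*(-4)*(-29123 - 557) = -48901 + 2*(-4)*(-29680) = -48901 + 237440 = 188539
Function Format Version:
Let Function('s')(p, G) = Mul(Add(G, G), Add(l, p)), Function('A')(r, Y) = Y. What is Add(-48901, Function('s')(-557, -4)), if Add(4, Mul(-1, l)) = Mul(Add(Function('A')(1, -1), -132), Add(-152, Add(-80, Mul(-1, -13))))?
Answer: 188539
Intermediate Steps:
l = -29123 (l = Add(4, Mul(-1, Mul(Add(-1, -132), Add(-152, Add(-80, Mul(-1, -13)))))) = Add(4, Mul(-1, Mul(-133, Add(-152, Add(-80, 13))))) = Add(4, Mul(-1, Mul(-133, Add(-152, -67)))) = Add(4, Mul(-1, Mul(-133, -219))) = Add(4, Mul(-1, 29127)) = Add(4, -29127) = -29123)
Function('s')(p, G) = Mul(2, G, Add(-29123, p)) (Function('s')(p, G) = Mul(Add(G, G), Add(-29123, p)) = Mul(Mul(2, G), Add(-29123, p)) = Mul(2, G, Add(-29123, p)))
Add(-48901, Function('s')(-557, -4)) = Add(-48901, Mul(2, -4, Add(-29123, -557))) = Add(-48901, Mul(2, -4, -29680)) = Add(-48901, 237440) = 188539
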